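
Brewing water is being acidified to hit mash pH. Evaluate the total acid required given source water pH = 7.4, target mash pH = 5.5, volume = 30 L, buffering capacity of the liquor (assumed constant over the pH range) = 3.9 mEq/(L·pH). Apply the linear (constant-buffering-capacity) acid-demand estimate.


acid = buffering capacity · (pH_source − pH_target) · V
acid = 3.9 · (7.4 − 5.5) · 30

222.3000 mEq


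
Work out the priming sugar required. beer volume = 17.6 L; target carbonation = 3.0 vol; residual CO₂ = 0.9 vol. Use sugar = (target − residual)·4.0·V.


sugar = (3.0 − 0.9)·4.0·17.6

147.8400 g


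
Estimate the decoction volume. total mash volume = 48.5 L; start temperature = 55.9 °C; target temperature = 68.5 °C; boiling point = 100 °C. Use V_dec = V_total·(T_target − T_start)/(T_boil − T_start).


V_dec = 48.5·(68.5 − 55.9)/(100 − 55.9)

13.8571 L


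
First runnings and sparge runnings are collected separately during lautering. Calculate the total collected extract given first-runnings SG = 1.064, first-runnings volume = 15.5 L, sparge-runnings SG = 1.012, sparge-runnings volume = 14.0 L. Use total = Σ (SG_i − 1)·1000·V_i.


first = (1.064 − 1)·1000·15.5 = 992.0000
sparge = (1.012 − 1)·1000·14.0 = 168.0000
total = 992.0000 + 168.0000

1160.0000 gravity·L


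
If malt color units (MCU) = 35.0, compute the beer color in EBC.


SRM = 1.4922·MCU^0.6859;  EBC = SRM·1.97
SRM = 1.4922·35.0^0.6859 = 17.0963
EBC = 17.0963·1.97

33.6798 EBC


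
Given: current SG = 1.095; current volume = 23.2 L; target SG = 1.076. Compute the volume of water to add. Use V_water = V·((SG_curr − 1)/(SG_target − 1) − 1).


V_water = 23.2·((1.095 − 1)/(1.076 − 1) − 1)

5.8000 L


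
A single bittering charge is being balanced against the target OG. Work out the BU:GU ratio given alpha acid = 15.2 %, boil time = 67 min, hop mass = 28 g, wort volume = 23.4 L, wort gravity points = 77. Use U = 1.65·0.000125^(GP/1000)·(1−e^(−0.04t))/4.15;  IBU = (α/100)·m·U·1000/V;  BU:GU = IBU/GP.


U = 1.65·0.000125^(77/1000)·(1−e^(−0.04·67))/4.15 = 0.1854
IBU = (15.2/100)·28·0.1854·1000/23.4 = 33.7161
BU:GU = 33.7161/77

0.4379


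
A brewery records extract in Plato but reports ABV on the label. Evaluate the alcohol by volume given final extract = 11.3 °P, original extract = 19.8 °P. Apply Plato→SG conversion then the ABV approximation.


SG = 259/(259 − P);  ABV = (OG − FG)·131.25
OG = 259/(259 − 19.8) = 1.0828
FG = 259/(259 − 11.3) = 1.0456
ABV = (1.0828 − 1.0456)·131.25

4.8768 % ABV


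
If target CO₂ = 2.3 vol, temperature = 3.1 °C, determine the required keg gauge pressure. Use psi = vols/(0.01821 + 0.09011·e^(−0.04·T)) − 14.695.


psi = 2.3/(0.01821 + 0.09011·e^(−0.04·3.1)) − 14.695

8.8197 psi


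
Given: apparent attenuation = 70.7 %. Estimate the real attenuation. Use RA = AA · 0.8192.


RA = 70.7 · 0.8192

57.9174 %


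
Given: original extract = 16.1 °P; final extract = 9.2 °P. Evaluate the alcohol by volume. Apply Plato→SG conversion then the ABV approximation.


SG = 259/(259 − P);  ABV = (OG − FG)·131.25
OG = 259/(259 − 16.1) = 1.0663
FG = 259/(259 − 9.2) = 1.0368
ABV = (1.0663 − 1.0368)·131.25

3.8657 % ABV


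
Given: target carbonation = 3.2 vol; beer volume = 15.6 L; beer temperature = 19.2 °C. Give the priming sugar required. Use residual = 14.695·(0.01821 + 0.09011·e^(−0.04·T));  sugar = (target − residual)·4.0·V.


residual = 14.695·(0.01821 + 0.09011·e^(−0.04·19.2)) = 0.8819
sugar = (3.2 − 0.8819)·4.0·15.6

144.6476 g


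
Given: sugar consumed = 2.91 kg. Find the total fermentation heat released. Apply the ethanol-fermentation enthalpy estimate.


Q = m_sugar · 590 kJ/kg
Q = 2.91 · 590

1716.9000 kJ


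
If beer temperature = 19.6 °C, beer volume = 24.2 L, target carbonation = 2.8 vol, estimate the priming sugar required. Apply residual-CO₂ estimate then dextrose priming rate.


residual = 14.695·(0.01821 + 0.09011·e^(−0.04·T));  sugar = (target − residual)·4.0·V
residual = 14.695·(0.01821 + 0.09011·e^(−0.04·19.6)) = 0.8722
sugar = (2.8 − 0.8722)·4.0·24.2

186.6131 g


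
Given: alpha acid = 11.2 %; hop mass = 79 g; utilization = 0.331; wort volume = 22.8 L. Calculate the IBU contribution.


IBU = (α/100)·mass·U·1000 / V
IBU = (11.2/100)·79·0.331·1000 / 22.8

128.4512 IBU


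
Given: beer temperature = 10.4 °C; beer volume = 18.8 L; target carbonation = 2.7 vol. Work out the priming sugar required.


residual = 14.695·(0.01821 + 0.09011·e^(−0.04·T));  sugar = (target − residual)·4.0·V
residual = 14.695·(0.01821 + 0.09011·e^(−0.04·10.4)) = 1.1411
sugar = (2.7 − 1.1411)·4.0·18.8

117.2276 g


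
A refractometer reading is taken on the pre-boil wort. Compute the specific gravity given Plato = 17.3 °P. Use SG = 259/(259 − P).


SG = 259/(259 − 17.3)

1.0716


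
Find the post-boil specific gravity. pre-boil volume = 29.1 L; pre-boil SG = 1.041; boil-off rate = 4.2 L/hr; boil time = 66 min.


V_post = V_pre − rate·(t/60);  SG_post = 1 + (SG_pre−1)·V_pre/V_post
V_post = 29.1 − 4.2·(66/60) = 24.4800
SG_post = 1 + (1.041 − 1)·29.1/24.4800

1.0487


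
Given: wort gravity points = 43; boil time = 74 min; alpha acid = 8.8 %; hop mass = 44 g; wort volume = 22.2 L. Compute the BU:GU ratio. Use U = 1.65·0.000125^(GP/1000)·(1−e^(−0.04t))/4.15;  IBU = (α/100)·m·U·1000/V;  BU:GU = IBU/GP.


U = 1.65·0.000125^(43/1000)·(1−e^(−0.04·74))/4.15 = 0.2561
IBU = (8.8/100)·44·0.2561·1000/22.2 = 44.6762
BU:GU = 44.6762/43

1.0390


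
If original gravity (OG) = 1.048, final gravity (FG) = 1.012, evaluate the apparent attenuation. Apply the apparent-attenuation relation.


AA = (OG − FG)/(OG − 1) · 100
AA = (1.048 − 1.012)/(1.048 − 1) · 100

75.0000 %


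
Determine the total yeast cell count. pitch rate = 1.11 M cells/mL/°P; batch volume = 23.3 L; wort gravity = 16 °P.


cells (billions) = rate · V_L · °P
cells = 1.11 · 23.3 · 16

413.8080 billion cells


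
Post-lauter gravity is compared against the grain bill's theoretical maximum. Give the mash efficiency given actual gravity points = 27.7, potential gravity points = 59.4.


efficiency = actual / potential × 100
efficiency = 27.7 / 59.4 × 100

46.6330 %


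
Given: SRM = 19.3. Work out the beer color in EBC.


EBC = SRM · 1.97
EBC = 19.3 · 1.97

38.0210 EBC


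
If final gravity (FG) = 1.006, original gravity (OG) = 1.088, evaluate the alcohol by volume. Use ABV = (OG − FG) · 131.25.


ABV = (1.088 − 1.006) · 131.25

10.7625 % ABV


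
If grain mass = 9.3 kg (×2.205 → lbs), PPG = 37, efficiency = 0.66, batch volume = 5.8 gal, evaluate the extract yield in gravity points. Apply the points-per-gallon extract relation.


points = lbs × PPG × eff / vol
lbs = 9.3 × 2.205 = 20.5065
points = 20.5065 × 37 × 0.66 / 5.8

86.3394 points


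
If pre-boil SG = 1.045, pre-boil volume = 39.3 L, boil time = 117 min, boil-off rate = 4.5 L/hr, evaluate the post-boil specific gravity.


V_post = V_pre − rate·(t/60);  SG_post = 1 + (SG_pre−1)·V_pre/V_post
V_post = 39.3 − 4.5·(117/60) = 30.5250
SG_post = 1 + (1.045 − 1)·39.3/30.5250

1.0579


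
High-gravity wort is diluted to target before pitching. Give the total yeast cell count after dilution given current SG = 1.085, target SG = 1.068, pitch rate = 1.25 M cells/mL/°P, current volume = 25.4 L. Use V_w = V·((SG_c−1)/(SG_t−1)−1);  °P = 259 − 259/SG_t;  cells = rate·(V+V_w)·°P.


V_w = 25.4·((1.085−1)/(1.068−1)−1) = 6.3500
V_final = 25.4 + 6.3500 = 31.7500
°P = 259 − 259/1.068 = 16.4906
cells = 1.25·31.7500·16.4906

654.4721 billion cells


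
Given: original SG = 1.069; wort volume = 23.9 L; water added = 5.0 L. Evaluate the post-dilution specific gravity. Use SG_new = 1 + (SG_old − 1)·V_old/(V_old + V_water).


pts = (1.069 − 1)·1000·23.9/(23.9 + 5.0) = 57.0623
SG_new = 1 + 57.0623/1000

1.0571


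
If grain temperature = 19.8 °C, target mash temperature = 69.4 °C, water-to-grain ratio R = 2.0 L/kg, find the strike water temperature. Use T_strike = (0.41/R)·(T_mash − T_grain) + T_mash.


T_strike = (0.41/2.0)·(69.4 − 19.8) + 69.4

79.5680 °C


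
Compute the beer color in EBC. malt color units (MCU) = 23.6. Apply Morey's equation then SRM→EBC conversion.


SRM = 1.4922·MCU^0.6859;  EBC = SRM·1.97
SRM = 1.4922·23.6^0.6859 = 13.0469
EBC = 13.0469·1.97

25.7024 EBC


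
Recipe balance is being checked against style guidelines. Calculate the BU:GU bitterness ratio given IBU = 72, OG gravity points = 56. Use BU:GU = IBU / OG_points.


BU:GU = 72 / 56

1.2857


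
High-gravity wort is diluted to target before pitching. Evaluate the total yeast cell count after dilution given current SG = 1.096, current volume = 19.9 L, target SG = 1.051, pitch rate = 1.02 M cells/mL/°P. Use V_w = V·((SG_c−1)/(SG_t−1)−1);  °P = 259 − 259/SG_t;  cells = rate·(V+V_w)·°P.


V_w = 19.9·((1.096−1)/(1.051−1)−1) = 17.5588
V_final = 19.9 + 17.5588 = 37.4588
°P = 259 − 259/1.051 = 12.5680
cells = 1.02·37.4588·12.5680

480.1993 billion cells


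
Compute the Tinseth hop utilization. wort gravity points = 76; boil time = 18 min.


U = 1.65·0.000125^(GP/1000) · (1 − e^(−0.04·t))/4.15
bigness = 1.65·0.000125^(76/1000) = 0.8334
boil_factor = (1 − e^(−0.04·18))/4.15 = 0.1237
U = 0.8334 · 0.1237

0.1031


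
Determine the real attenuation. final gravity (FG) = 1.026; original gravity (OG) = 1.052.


AA = (OG−FG)/(OG−1)·100;  RA = AA·0.8192
AA = (1.052 − 1.026)/(1.052 − 1)·100 = 50.0000
RA = 50.0000·0.8192

40.9600 %


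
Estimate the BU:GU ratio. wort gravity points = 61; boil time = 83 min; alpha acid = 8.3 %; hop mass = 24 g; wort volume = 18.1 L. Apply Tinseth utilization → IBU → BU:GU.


U = 1.65·0.000125^(GP/1000)·(1−e^(−0.04t))/4.15;  IBU = (α/100)·m·U·1000/V;  BU:GU = IBU/GP
U = 1.65·0.000125^(61/1000)·(1−e^(−0.04·83))/4.15 = 0.2215
IBU = (8.3/100)·24·0.2215·1000/18.1 = 24.3762
BU:GU = 24.3762/61

0.3996


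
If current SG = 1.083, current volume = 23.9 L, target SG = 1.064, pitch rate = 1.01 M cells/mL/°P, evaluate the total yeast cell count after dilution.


V_w = V·((SG_c−1)/(SG_t−1)−1);  °P = 259 − 259/SG_t;  cells = rate·(V+V_w)·°P
V_w = 23.9·((1.083−1)/(1.064−1)−1) = 7.0953
V_final = 23.9 + 7.0953 = 30.9953
°P = 259 − 259/1.064 = 15.5789
cells = 1.01·30.9953·15.5789

487.7031 billion cells


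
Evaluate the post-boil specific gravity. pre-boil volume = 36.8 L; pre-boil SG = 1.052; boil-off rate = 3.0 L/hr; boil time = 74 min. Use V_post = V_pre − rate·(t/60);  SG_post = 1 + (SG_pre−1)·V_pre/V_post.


V_post = 36.8 − 3.0·(74/60) = 33.1000
SG_post = 1 + (1.052 − 1)·36.8/33.1000

1.0578


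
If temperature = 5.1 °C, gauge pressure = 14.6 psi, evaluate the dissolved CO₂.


vols = (P + 14.695)·(0.01821 + 0.09011·e^(−0.04·T))
vols = (14.6 + 14.695)·(0.01821 + 0.09011·e^(−0.04·5.1))

2.6861 volumes


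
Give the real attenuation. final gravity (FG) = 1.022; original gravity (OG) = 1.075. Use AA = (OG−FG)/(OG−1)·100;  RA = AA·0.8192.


AA = (1.075 − 1.022)/(1.075 − 1)·100 = 70.6667
RA = 70.6667·0.8192

57.8901 %


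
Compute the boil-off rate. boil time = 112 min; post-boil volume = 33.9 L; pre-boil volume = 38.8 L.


rate = (V_pre − V_post) / (t_min/60)
rate = (38.8 − 33.9) / (112/60)

2.6250 L/hr


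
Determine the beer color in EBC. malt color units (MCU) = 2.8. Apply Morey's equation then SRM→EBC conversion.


SRM = 1.4922·MCU^0.6859;  EBC = SRM·1.97
SRM = 1.4922·2.8^0.6859 = 3.0237
EBC = 3.0237·1.97

5.9566 EBC


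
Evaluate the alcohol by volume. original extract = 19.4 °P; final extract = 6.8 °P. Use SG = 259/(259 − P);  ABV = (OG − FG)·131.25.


OG = 259/(259 − 19.4) = 1.0810
FG = 259/(259 − 6.8) = 1.0270
ABV = (1.0810 − 1.0270)·131.25

7.0882 % ABV


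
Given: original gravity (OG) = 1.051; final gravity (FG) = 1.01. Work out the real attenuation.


AA = (OG−FG)/(OG−1)·100;  RA = AA·0.8192
AA = (1.051 − 1.01)/(1.051 − 1)·100 = 80.3922
RA = 80.3922·0.8192

65.8573 %


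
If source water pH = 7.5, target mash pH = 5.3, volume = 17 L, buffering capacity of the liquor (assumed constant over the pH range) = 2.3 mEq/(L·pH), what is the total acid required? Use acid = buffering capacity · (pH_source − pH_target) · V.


acid = 2.3 · (7.5 − 5.3) · 17

86.0200 mEq


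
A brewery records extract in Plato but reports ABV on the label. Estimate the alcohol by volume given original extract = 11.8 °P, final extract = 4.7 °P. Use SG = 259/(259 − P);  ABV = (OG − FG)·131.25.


OG = 259/(259 − 11.8) = 1.0477
FG = 259/(259 − 4.7) = 1.0185
ABV = (1.0477 − 1.0185)·131.25

3.8394 % ABV


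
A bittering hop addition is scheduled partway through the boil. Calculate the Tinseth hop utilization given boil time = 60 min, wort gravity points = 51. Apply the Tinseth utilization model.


U = 1.65·0.000125^(GP/1000) · (1 − e^(−0.04·t))/4.15
bigness = 1.65·0.000125^(51/1000) = 1.0433
boil_factor = (1 − e^(−0.04·60))/4.15 = 0.2191
U = 1.0433 · 0.2191

0.2286


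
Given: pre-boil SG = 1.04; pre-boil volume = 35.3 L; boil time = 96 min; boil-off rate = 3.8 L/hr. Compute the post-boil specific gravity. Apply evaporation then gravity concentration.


V_post = V_pre − rate·(t/60);  SG_post = 1 + (SG_pre−1)·V_pre/V_post
V_post = 35.3 − 3.8·(96/60) = 29.2200
SG_post = 1 + (1.04 − 1)·35.3/29.2200

1.0483


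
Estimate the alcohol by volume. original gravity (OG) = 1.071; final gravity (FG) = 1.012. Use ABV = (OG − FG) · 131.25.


ABV = (1.071 − 1.012) · 131.25

7.7437 % ABV


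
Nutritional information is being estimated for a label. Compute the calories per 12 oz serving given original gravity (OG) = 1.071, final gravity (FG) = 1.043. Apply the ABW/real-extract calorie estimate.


ABW = (OG−FG)·131.25·0.79/FG;  °P = 259 − 259/SG (for OG→OE and FG→AE);  RE = 0.1808·OE + 0.8192·AE;  Cal = (6.9·ABW + 4·(RE−0.1))·FG·3.55
ABW = (1.071 − 1.043)·131.25·0.79/1.043 = 2.7836
OE = 259 − 259/1.071 = 17.1699 °P
AE = 259 − 259/1.043 = 10.6779 °P
RE = 0.1808·17.1699 + 0.8192·10.6779 = 11.8516 °P
Cal = (6.9·2.7836 + 4·(11.8516−0.1))·1.043·3.55

245.1637 kcal


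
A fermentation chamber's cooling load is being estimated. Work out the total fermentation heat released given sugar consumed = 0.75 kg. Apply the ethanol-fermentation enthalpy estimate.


Q = m_sugar · 590 kJ/kg
Q = 0.75 · 590

442.5000 kJ


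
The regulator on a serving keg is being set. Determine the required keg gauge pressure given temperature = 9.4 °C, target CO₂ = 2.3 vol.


psi = vols/(0.01821 + 0.09011·e^(−0.04·T)) − 14.695
psi = 2.3/(0.01821 + 0.09011·e^(−0.04·9.4)) − 14.695

14.0264 psi


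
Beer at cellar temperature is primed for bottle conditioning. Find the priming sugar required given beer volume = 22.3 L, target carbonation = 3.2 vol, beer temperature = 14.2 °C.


residual = 14.695·(0.01821 + 0.09011·e^(−0.04·T));  sugar = (target − residual)·4.0·V
residual = 14.695·(0.01821 + 0.09011·e^(−0.04·14.2)) = 1.0179
sugar = (3.2 − 1.0179)·4.0·22.3

194.6393 g


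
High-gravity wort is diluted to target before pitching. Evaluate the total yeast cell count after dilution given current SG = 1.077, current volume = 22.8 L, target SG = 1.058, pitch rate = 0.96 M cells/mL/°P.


V_w = V·((SG_c−1)/(SG_t−1)−1);  °P = 259 − 259/SG_t;  cells = rate·(V+V_w)·°P
V_w = 22.8·((1.077−1)/(1.058−1)−1) = 7.4690
V_final = 22.8 + 7.4690 = 30.2690
°P = 259 − 259/1.058 = 14.1985
cells = 0.96·30.2690·14.1985

412.5826 billion cells


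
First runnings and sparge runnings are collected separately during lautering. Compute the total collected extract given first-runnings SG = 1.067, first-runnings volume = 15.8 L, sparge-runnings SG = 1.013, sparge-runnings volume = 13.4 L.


total = Σ (SG_i − 1)·1000·V_i
first = (1.067 − 1)·1000·15.8 = 1058.6000
sparge = (1.013 − 1)·1000·13.4 = 174.2000
total = 1058.6000 + 174.2000

1232.8000 gravity·L


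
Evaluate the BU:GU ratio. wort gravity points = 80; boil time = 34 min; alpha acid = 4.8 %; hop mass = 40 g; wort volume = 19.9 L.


U = 1.65·0.000125^(GP/1000)·(1−e^(−0.04t))/4.15;  IBU = (α/100)·m·U·1000/V;  BU:GU = IBU/GP
U = 1.65·0.000125^(80/1000)·(1−e^(−0.04·34))/4.15 = 0.1440
IBU = (4.8/100)·40·0.1440·1000/19.9 = 13.8939
BU:GU = 13.8939/80

0.1737


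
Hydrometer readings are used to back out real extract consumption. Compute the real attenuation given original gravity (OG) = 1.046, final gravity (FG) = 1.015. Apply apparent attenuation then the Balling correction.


AA = (OG−FG)/(OG−1)·100;  RA = AA·0.8192
AA = (1.046 − 1.015)/(1.046 − 1)·100 = 67.3913
RA = 67.3913·0.8192

55.2070 %


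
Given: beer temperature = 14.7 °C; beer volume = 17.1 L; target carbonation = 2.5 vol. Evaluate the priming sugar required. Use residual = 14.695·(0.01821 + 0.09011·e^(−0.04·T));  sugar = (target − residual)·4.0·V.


residual = 14.695·(0.01821 + 0.09011·e^(−0.04·14.7)) = 1.0031
sugar = (2.5 − 1.0031)·4.0·17.1

102.3888 g


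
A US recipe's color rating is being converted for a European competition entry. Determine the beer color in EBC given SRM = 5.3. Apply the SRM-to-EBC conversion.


EBC = SRM · 1.97
EBC = 5.3 · 1.97

10.4410 EBC


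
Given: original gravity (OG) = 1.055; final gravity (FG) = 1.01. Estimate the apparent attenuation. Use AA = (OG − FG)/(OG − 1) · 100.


AA = (1.055 − 1.01)/(1.055 − 1) · 100

81.8182 %


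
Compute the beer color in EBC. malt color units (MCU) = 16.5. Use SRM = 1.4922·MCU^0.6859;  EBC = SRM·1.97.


SRM = 1.4922·16.5^0.6859 = 10.2070
EBC = 10.2070·1.97

20.1078 EBC


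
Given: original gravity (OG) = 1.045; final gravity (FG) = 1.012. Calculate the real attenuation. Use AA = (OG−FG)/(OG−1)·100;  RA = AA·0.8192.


AA = (1.045 − 1.012)/(1.045 − 1)·100 = 73.3333
RA = 73.3333·0.8192

60.0747 %


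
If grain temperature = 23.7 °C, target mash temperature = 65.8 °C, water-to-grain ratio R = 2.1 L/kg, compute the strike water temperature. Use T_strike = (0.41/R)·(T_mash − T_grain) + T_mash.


T_strike = (0.41/2.1)·(65.8 − 23.7) + 65.8

74.0195 °C


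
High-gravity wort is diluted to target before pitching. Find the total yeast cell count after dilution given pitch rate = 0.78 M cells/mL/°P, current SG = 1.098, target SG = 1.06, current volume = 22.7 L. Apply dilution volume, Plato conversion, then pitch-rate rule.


V_w = V·((SG_c−1)/(SG_t−1)−1);  °P = 259 − 259/SG_t;  cells = rate·(V+V_w)·°P
V_w = 22.7·((1.098−1)/(1.06−1)−1) = 14.3767
V_final = 22.7 + 14.3767 = 37.0767
°P = 259 − 259/1.06 = 14.6604
cells = 0.78·37.0767·14.6604

423.9752 billion cells


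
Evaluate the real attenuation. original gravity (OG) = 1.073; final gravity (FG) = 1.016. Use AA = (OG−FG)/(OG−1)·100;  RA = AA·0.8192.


AA = (1.073 − 1.016)/(1.073 − 1)·100 = 78.0822
RA = 78.0822·0.8192

63.9649 %


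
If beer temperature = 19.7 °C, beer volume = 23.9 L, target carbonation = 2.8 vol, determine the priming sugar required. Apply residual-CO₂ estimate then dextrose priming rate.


residual = 14.695·(0.01821 + 0.09011·e^(−0.04·T));  sugar = (target − residual)·4.0·V
residual = 14.695·(0.01821 + 0.09011·e^(−0.04·19.7)) = 0.8698
sugar = (2.8 − 0.8698)·4.0·23.9

184.5305 g


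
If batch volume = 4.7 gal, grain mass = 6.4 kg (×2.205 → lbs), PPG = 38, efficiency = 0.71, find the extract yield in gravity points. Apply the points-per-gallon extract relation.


points = lbs × PPG × eff / vol
lbs = 6.4 × 2.205 = 14.1120
points = 14.1120 × 38 × 0.71 / 4.7

81.0089 points


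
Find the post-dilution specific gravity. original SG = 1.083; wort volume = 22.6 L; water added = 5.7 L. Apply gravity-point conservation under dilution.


SG_new = 1 + (SG_old − 1)·V_old/(V_old + V_water)
pts = (1.083 − 1)·1000·22.6/(22.6 + 5.7) = 66.2827
SG_new = 1 + 66.2827/1000

1.0663


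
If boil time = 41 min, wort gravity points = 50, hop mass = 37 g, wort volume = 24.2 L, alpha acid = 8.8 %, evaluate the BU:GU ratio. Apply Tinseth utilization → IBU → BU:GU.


U = 1.65·0.000125^(GP/1000)·(1−e^(−0.04t))/4.15;  IBU = (α/100)·m·U·1000/V;  BU:GU = IBU/GP
U = 1.65·0.000125^(50/1000)·(1−e^(−0.04·41))/4.15 = 0.2045
IBU = (8.8/100)·37·0.2045·1000/24.2 = 27.5104
BU:GU = 27.5104/50

0.5502


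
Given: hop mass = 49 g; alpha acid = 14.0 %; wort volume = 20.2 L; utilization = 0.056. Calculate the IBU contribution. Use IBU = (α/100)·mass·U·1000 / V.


IBU = (14.0/100)·49·0.056·1000 / 20.2

19.0178 IBU


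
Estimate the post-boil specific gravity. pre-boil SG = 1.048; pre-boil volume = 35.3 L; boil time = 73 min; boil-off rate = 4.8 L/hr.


V_post = V_pre − rate·(t/60);  SG_post = 1 + (SG_pre−1)·V_pre/V_post
V_post = 35.3 − 4.8·(73/60) = 29.4600
SG_post = 1 + (1.048 − 1)·35.3/29.4600

1.0575


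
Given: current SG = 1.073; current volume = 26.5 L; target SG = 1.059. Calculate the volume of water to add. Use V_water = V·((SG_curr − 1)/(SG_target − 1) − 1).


V_water = 26.5·((1.073 − 1)/(1.059 − 1) − 1)

6.2881 L


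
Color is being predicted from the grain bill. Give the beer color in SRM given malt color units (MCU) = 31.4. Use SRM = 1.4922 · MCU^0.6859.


SRM = 1.4922 · 31.4^0.6859

15.8698 SRM


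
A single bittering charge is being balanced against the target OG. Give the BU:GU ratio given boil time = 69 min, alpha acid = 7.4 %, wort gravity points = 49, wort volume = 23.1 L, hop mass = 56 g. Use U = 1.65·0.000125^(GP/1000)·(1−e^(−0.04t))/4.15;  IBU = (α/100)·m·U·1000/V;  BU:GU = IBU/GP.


U = 1.65·0.000125^(49/1000)·(1−e^(−0.04·69))/4.15 = 0.2398
IBU = (7.4/100)·56·0.2398·1000/23.1 = 43.0127
BU:GU = 43.0127/49

0.8778


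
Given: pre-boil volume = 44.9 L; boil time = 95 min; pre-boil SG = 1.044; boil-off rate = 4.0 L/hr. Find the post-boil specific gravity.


V_post = V_pre − rate·(t/60);  SG_post = 1 + (SG_pre−1)·V_pre/V_post
V_post = 44.9 − 4.0·(95/60) = 38.5667
SG_post = 1 + (1.044 − 1)·44.9/38.5667

1.0512


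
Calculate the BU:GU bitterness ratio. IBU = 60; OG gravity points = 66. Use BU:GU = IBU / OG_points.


BU:GU = 60 / 66

0.9091


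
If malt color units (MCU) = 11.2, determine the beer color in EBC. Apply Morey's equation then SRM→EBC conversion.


SRM = 1.4922·MCU^0.6859;  EBC = SRM·1.97
SRM = 1.4922·11.2^0.6859 = 7.8250
EBC = 7.8250·1.97

15.4153 EBC


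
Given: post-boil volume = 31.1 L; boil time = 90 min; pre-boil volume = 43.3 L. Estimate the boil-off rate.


rate = (V_pre − V_post) / (t_min/60)
rate = (43.3 − 31.1) / (90/60)

8.1333 L/hr


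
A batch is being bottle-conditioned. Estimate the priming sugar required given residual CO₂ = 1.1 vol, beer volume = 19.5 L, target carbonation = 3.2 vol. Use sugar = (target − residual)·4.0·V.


sugar = (3.2 − 1.1)·4.0·19.5

163.8000 g


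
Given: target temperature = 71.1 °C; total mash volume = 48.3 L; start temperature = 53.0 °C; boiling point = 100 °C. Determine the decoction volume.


V_dec = V_total·(T_target − T_start)/(T_boil − T_start)
V_dec = 48.3·(71.1 − 53.0)/(100 − 53.0)

18.6006 L


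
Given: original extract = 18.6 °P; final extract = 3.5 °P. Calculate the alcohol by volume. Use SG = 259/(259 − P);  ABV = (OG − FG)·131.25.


OG = 259/(259 − 18.6) = 1.0774
FG = 259/(259 − 3.5) = 1.0137
ABV = (1.0774 − 1.0137)·131.25

8.3570 % ABV


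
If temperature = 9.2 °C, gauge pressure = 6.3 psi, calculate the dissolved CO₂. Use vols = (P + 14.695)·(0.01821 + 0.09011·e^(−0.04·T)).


vols = (6.3 + 14.695)·(0.01821 + 0.09011·e^(−0.04·9.2))

1.6917 volumes


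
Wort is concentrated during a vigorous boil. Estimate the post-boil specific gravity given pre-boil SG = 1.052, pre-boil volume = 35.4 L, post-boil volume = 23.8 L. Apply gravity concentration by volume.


SG_post = 1 + (SG_pre − 1)·V_pre/V_post
pts_pre = (1.052 − 1)·1000 = 52.0000
pts_post = 52.0000·35.4/23.8 = 77.3445
SG_post = 1 + 77.3445/1000

1.0773


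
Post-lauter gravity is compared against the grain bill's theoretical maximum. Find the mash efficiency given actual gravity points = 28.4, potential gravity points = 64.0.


efficiency = actual / potential × 100
efficiency = 28.4 / 64.0 × 100

44.3750 %


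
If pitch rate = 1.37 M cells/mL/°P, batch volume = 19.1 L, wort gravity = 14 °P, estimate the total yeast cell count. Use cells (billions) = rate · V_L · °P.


cells = 1.37 · 19.1 · 14

366.3380 billion cells


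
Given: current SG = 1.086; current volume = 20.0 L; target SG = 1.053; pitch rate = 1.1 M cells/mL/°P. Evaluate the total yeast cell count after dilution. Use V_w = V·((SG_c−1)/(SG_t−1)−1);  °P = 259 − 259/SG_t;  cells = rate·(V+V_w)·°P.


V_w = 20.0·((1.086−1)/(1.053−1)−1) = 12.4528
V_final = 20.0 + 12.4528 = 32.4528
°P = 259 − 259/1.053 = 13.0361
cells = 1.1·32.4528·13.0361

465.3637 billion cells


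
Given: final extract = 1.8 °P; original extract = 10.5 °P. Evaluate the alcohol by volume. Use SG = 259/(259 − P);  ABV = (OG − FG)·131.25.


OG = 259/(259 − 10.5) = 1.0423
FG = 259/(259 − 1.8) = 1.0070
ABV = (1.0423 − 1.0070)·131.25

4.6272 % ABV


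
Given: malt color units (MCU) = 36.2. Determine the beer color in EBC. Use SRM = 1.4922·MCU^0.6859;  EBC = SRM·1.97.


SRM = 1.4922·36.2^0.6859 = 17.4963
EBC = 17.4963·1.97

34.4676 EBC


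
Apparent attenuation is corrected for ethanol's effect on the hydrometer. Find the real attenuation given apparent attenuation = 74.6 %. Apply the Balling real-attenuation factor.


RA = AA · 0.8192
RA = 74.6 · 0.8192

61.1123 %


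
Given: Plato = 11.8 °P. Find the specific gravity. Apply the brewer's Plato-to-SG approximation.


SG = 259/(259 − P)
SG = 259/(259 − 11.8)

1.0477


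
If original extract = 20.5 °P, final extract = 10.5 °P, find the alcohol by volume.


SG = 259/(259 − P);  ABV = (OG − FG)·131.25
OG = 259/(259 − 20.5) = 1.0860
FG = 259/(259 − 10.5) = 1.0423
ABV = (1.0860 − 1.0423)·131.25

5.7357 % ABV


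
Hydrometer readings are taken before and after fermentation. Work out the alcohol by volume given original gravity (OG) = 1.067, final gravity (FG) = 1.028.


ABV = (OG − FG) · 131.25
ABV = (1.067 − 1.028) · 131.25

5.1187 % ABV


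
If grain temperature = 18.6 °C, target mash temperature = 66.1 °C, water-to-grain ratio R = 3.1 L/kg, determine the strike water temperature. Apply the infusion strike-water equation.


T_strike = (0.41/R)·(T_mash − T_grain) + T_mash
T_strike = (0.41/3.1)·(66.1 − 18.6) + 66.1

72.3823 °C


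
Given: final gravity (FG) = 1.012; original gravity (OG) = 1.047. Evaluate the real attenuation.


AA = (OG−FG)/(OG−1)·100;  RA = AA·0.8192
AA = (1.047 − 1.012)/(1.047 − 1)·100 = 74.4681
RA = 74.4681·0.8192

61.0043 %


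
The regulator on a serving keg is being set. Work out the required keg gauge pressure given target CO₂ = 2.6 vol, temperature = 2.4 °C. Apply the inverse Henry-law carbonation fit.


psi = vols/(0.01821 + 0.09011·e^(−0.04·T)) − 14.695
psi = 2.6/(0.01821 + 0.09011·e^(−0.04·2.4)) − 14.695

11.2864 psi


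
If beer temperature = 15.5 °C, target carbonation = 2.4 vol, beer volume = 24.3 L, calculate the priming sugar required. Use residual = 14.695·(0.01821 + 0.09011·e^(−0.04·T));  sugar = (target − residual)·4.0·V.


residual = 14.695·(0.01821 + 0.09011·e^(−0.04·15.5)) = 0.9799
sugar = (2.4 − 0.9799)·4.0·24.3

138.0314 g


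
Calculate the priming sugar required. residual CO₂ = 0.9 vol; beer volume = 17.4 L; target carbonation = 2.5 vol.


sugar = (target − residual)·4.0·V
sugar = (2.5 − 0.9)·4.0·17.4

111.3600 g


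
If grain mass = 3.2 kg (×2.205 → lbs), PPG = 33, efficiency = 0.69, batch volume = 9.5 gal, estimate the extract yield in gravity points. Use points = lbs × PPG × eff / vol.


lbs = 3.2 × 2.205 = 7.0560
points = 7.0560 × 33 × 0.69 / 9.5

16.9121 points


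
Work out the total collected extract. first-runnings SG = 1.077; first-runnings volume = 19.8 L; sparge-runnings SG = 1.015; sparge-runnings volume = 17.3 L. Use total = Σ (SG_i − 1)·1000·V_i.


first = (1.077 − 1)·1000·19.8 = 1524.6000
sparge = (1.015 − 1)·1000·17.3 = 259.5000
total = 1524.6000 + 259.5000

1784.1000 gravity·L


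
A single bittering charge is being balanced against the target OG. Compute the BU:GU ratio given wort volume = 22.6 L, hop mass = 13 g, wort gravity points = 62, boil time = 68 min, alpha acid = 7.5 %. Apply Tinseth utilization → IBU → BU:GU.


U = 1.65·0.000125^(GP/1000)·(1−e^(−0.04t))/4.15;  IBU = (α/100)·m·U·1000/V;  BU:GU = IBU/GP
U = 1.65·0.000125^(62/1000)·(1−e^(−0.04·68))/4.15 = 0.2127
IBU = (7.5/100)·13·0.2127·1000/22.6 = 9.1779
BU:GU = 9.1779/62

0.1480


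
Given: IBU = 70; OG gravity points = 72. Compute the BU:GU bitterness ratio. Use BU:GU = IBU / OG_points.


BU:GU = 70 / 72

0.9722


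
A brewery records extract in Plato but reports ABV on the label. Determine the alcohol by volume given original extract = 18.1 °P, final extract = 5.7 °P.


SG = 259/(259 − P);  ABV = (OG − FG)·131.25
OG = 259/(259 − 18.1) = 1.0751
FG = 259/(259 − 5.7) = 1.0225
ABV = (1.0751 − 1.0225)·131.25

6.9079 % ABV


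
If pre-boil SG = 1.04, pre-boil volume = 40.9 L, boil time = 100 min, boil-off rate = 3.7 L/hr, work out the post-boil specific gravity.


V_post = V_pre − rate·(t/60);  SG_post = 1 + (SG_pre−1)·V_pre/V_post
V_post = 40.9 − 3.7·(100/60) = 34.7333
SG_post = 1 + (1.04 − 1)·40.9/34.7333

1.0471


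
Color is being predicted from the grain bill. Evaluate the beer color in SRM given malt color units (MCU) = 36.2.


SRM = 1.4922 · MCU^0.6859
SRM = 1.4922 · 36.2^0.6859

17.4963 SRM


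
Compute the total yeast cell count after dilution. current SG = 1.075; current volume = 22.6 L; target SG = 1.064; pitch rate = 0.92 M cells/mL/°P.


V_w = V·((SG_c−1)/(SG_t−1)−1);  °P = 259 − 259/SG_t;  cells = rate·(V+V_w)·°P
V_w = 22.6·((1.075−1)/(1.064−1)−1) = 3.8844
V_final = 22.6 + 3.8844 = 26.4844
°P = 259 − 259/1.064 = 15.5789
cells = 0.92·26.4844·15.5789

379.5908 billion cells


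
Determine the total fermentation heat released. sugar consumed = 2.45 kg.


Q = m_sugar · 590 kJ/kg
Q = 2.45 · 590

1445.5000 kJ


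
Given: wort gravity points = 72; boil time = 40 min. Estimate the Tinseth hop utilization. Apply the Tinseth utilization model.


U = 1.65·0.000125^(GP/1000) · (1 − e^(−0.04·t))/4.15
bigness = 1.65·0.000125^(72/1000) = 0.8639
boil_factor = (1 − e^(−0.04·40))/4.15 = 0.1923
U = 0.8639 · 0.1923

0.1661


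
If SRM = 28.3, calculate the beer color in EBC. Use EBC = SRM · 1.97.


EBC = 28.3 · 1.97

55.7510 EBC


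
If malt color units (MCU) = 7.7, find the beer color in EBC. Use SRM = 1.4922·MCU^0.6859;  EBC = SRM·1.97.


SRM = 1.4922·7.7^0.6859 = 6.0516
EBC = 6.0516·1.97

11.9217 EBC


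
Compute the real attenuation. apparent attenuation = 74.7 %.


RA = AA · 0.8192
RA = 74.7 · 0.8192

61.1942 %


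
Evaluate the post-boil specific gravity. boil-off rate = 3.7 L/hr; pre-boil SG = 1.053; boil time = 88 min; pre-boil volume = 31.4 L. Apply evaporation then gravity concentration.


V_post = V_pre − rate·(t/60);  SG_post = 1 + (SG_pre−1)·V_pre/V_post
V_post = 31.4 − 3.7·(88/60) = 25.9733
SG_post = 1 + (1.053 − 1)·31.4/25.9733

1.0641


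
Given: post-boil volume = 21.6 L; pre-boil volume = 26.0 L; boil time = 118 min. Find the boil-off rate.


rate = (V_pre − V_post) / (t_min/60)
rate = (26.0 − 21.6) / (118/60)

2.2373 L/hr


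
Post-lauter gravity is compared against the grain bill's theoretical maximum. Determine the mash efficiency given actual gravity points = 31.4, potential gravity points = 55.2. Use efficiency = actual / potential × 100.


efficiency = 31.4 / 55.2 × 100

56.8841 %


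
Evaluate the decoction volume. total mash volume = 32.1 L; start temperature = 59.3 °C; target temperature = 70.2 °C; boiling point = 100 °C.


V_dec = V_total·(T_target − T_start)/(T_boil − T_start)
V_dec = 32.1·(70.2 − 59.3)/(100 − 59.3)

8.5968 L


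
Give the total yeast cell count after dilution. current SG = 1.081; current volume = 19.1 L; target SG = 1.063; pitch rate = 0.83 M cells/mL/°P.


V_w = V·((SG_c−1)/(SG_t−1)−1);  °P = 259 − 259/SG_t;  cells = rate·(V+V_w)·°P
V_w = 19.1·((1.081−1)/(1.063−1)−1) = 5.4571
V_final = 19.1 + 5.4571 = 24.5571
°P = 259 − 259/1.063 = 15.3500
cells = 0.83·24.5571·15.3500

312.8693 billion cells


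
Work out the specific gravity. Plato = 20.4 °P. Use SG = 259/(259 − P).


SG = 259/(259 − 20.4)

1.0855


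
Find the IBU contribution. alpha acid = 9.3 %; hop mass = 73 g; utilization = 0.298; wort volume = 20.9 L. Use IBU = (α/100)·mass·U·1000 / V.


IBU = (9.3/100)·73·0.298·1000 / 20.9

96.8001 IBU


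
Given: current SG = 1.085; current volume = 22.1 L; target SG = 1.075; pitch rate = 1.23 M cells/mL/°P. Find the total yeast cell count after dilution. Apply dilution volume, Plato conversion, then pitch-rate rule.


V_w = V·((SG_c−1)/(SG_t−1)−1);  °P = 259 − 259/SG_t;  cells = rate·(V+V_w)·°P
V_w = 22.1·((1.085−1)/(1.075−1)−1) = 2.9467
V_final = 22.1 + 2.9467 = 25.0467
°P = 259 − 259/1.075 = 18.0698
cells = 1.23·25.0467·18.0698

556.6826 billion cells


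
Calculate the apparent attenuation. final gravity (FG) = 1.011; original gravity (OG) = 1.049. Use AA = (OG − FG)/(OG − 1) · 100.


AA = (1.049 − 1.011)/(1.049 − 1) · 100

77.5510 %


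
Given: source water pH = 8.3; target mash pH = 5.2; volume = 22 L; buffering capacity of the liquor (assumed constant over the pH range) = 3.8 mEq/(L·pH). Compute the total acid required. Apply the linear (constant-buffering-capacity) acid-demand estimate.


acid = buffering capacity · (pH_source − pH_target) · V
acid = 3.8 · (8.3 − 5.2) · 22

259.1600 mEq


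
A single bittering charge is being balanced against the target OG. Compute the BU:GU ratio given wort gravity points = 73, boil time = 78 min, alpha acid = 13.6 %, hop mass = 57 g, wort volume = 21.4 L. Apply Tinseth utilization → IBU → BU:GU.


U = 1.65·0.000125^(GP/1000)·(1−e^(−0.04t))/4.15;  IBU = (α/100)·m·U·1000/V;  BU:GU = IBU/GP
U = 1.65·0.000125^(73/1000)·(1−e^(−0.04·78))/4.15 = 0.1972
IBU = (13.6/100)·57·0.1972·1000/21.4 = 71.4326
BU:GU = 71.4326/73

0.9785


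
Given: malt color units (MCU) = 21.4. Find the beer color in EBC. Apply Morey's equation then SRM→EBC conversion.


SRM = 1.4922·MCU^0.6859;  EBC = SRM·1.97
SRM = 1.4922·21.4^0.6859 = 12.1999
EBC = 12.1999·1.97

24.0339 EBC


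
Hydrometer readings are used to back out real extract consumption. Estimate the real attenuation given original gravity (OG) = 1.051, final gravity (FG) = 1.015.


AA = (OG−FG)/(OG−1)·100;  RA = AA·0.8192
AA = (1.051 − 1.015)/(1.051 − 1)·100 = 70.5882
RA = 70.5882·0.8192

57.8259 %


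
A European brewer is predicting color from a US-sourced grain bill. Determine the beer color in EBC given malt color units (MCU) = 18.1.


SRM = 1.4922·MCU^0.6859;  EBC = SRM·1.97
SRM = 1.4922·18.1^0.6859 = 10.8760
EBC = 10.8760·1.97

21.4257 EBC


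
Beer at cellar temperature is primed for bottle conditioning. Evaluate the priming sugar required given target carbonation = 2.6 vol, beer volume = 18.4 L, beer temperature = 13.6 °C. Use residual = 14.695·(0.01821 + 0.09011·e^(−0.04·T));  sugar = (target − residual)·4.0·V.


residual = 14.695·(0.01821 + 0.09011·e^(−0.04·13.6)) = 1.0362
sugar = (2.6 − 1.0362)·4.0·18.4

115.0978 g


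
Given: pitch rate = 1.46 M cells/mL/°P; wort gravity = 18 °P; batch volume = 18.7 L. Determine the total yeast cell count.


cells (billions) = rate · V_L · °P
cells = 1.46 · 18.7 · 18

491.4360 billion cells


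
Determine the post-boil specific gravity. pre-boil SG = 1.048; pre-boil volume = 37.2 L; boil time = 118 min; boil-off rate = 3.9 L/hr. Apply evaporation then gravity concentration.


V_post = V_pre − rate·(t/60);  SG_post = 1 + (SG_pre−1)·V_pre/V_post
V_post = 37.2 − 3.9·(118/60) = 29.5300
SG_post = 1 + (1.048 − 1)·37.2/29.5300

1.0605


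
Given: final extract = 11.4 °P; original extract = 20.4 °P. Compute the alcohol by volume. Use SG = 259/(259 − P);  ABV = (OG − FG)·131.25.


OG = 259/(259 − 20.4) = 1.0855
FG = 259/(259 − 11.4) = 1.0460
ABV = (1.0855 − 1.0460)·131.25

5.1787 % ABV


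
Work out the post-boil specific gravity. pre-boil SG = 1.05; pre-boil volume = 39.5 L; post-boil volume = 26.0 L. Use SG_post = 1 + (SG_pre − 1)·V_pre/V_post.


pts_pre = (1.05 − 1)·1000 = 50.0000
pts_post = 50.0000·39.5/26.0 = 75.9615
SG_post = 1 + 75.9615/1000

1.0760


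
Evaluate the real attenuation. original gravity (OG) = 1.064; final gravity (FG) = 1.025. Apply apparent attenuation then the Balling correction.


AA = (OG−FG)/(OG−1)·100;  RA = AA·0.8192
AA = (1.064 − 1.025)/(1.064 − 1)·100 = 60.9375
RA = 60.9375·0.8192

49.9200 %


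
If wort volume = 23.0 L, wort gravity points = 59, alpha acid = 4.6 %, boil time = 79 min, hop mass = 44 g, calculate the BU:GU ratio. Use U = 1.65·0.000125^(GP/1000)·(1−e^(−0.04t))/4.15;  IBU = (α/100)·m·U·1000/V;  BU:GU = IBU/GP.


U = 1.65·0.000125^(59/1000)·(1−e^(−0.04·79))/4.15 = 0.2240
IBU = (4.6/100)·44·0.2240·1000/23.0 = 19.7155
BU:GU = 19.7155/59

0.3342


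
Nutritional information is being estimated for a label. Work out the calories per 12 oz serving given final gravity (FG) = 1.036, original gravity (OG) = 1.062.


ABW = (OG−FG)·131.25·0.79/FG;  °P = 259 − 259/SG (for OG→OE and FG→AE);  RE = 0.1808·OE + 0.8192·AE;  Cal = (6.9·ABW + 4·(RE−0.1))·FG·3.55
ABW = (1.062 − 1.036)·131.25·0.79/1.036 = 2.6022
OE = 259 − 259/1.062 = 15.1205 °P
AE = 259 − 259/1.036 = 9.0000 °P
RE = 0.1808·15.1205 + 0.8192·9.0000 = 10.1066 °P
Cal = (6.9·2.6022 + 4·(10.1066−0.1))·1.036·3.55

213.2444 kcal


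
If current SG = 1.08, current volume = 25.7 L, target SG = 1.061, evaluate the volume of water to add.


V_water = V·((SG_curr − 1)/(SG_target − 1) − 1)
V_water = 25.7·((1.08 − 1)/(1.061 − 1) − 1)

8.0049 L


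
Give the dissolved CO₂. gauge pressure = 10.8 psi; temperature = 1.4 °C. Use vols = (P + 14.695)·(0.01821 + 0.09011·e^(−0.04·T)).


vols = (10.8 + 14.695)·(0.01821 + 0.09011·e^(−0.04·1.4))

2.6365 volumes


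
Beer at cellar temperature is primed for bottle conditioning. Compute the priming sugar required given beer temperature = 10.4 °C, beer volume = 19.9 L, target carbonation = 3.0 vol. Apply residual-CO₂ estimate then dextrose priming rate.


residual = 14.695·(0.01821 + 0.09011·e^(−0.04·T));  sugar = (target − residual)·4.0·V
residual = 14.695·(0.01821 + 0.09011·e^(−0.04·10.4)) = 1.1411
sugar = (3.0 − 1.1411)·4.0·19.9

147.9667 g


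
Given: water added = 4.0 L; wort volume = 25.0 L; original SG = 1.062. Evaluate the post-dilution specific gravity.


SG_new = 1 + (SG_old − 1)·V_old/(V_old + V_water)
pts = (1.062 − 1)·1000·25.0/(25.0 + 4.0) = 53.4483
SG_new = 1 + 53.4483/1000

1.0534
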